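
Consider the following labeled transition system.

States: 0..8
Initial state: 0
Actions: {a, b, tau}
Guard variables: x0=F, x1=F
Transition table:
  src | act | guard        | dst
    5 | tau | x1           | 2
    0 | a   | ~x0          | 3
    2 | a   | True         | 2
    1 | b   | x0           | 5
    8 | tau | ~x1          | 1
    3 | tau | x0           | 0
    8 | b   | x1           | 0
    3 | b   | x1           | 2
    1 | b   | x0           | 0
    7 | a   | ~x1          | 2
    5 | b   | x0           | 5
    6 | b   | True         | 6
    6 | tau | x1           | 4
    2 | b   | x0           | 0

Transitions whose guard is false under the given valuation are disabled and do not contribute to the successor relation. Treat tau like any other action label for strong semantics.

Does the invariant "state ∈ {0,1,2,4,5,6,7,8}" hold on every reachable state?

Answer: INVARIANT VIOLATED at state 3

Analysis:
Inv-set: {0,1,2,4,5,6,7,8}
R = {0,3}
  0: safe
  3: VIOLATES
reach 3 via a — violates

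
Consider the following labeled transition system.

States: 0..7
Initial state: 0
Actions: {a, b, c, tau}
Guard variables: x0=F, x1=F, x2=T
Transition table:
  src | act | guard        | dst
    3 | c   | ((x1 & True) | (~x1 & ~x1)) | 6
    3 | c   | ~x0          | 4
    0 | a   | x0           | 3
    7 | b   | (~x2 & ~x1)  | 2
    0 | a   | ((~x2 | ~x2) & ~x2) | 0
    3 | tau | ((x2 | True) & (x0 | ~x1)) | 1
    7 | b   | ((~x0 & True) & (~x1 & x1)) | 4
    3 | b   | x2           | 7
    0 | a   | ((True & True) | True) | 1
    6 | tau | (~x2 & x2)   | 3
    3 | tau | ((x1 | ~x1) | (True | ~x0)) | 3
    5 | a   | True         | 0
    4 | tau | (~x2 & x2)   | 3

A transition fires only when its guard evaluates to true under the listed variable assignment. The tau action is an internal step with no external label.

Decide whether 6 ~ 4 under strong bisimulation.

Answer: BISIMILAR

Working:
Refine partition for ~:
  round 0: {{0,1,2,3,4,5,6,7}}
  round 1: {{0,5},{1,2,4,6,7},{3}}
  round 2: {{0},{1,2,4,6,7},{3},{5}}
stable after 3 split(s): 4 block(s)
class of 6: {1,2,4,6,7}; class of 4: {1,2,4,6,7}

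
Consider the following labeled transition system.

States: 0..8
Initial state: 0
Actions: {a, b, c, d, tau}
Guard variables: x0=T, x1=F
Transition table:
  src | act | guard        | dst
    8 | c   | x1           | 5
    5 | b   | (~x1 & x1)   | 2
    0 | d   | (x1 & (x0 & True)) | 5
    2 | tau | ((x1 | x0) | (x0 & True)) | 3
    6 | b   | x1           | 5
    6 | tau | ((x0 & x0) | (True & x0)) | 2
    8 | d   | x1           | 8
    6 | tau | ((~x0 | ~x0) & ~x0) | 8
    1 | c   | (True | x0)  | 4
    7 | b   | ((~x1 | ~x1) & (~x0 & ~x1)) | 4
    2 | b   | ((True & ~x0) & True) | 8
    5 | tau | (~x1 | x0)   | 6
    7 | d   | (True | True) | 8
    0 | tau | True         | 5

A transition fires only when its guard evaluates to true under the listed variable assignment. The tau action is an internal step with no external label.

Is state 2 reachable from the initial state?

Answer: REACHABLE

Working:
6 transition(s) survive guard evaluation.
Layer 0: {0}
Layer 1: {5}  now seen {0,5}
Layer 2: {6}  now seen {0,5,6}
Layer 3: {2}  now seen {0,2,5,6}
Layer 4: {3}  now seen {0,2,3,5,6}
Reachable = {0,2,3,5,6}
Path to 2: tau·tau·tau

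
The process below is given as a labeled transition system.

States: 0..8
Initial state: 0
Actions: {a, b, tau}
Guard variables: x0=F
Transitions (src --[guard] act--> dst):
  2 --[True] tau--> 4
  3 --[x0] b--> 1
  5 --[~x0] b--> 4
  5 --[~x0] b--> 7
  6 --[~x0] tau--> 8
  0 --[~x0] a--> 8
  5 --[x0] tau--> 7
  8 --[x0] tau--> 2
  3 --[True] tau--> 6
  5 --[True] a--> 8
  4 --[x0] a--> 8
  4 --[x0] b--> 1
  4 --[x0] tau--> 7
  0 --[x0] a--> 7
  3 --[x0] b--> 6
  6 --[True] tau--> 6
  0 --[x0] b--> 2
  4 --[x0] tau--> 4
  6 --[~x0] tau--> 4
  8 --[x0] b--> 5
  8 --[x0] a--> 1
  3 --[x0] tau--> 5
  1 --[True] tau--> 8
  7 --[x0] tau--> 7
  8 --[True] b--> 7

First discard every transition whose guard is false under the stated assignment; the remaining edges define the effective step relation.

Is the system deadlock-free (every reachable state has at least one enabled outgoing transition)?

Reachable = {0,7,8}
  0: a→8  [deg 1]
  7: ∅  [deadlock]
  8: b→7  [deg 1]
witness 7: a·b

Answer: DEADLOCK at state 7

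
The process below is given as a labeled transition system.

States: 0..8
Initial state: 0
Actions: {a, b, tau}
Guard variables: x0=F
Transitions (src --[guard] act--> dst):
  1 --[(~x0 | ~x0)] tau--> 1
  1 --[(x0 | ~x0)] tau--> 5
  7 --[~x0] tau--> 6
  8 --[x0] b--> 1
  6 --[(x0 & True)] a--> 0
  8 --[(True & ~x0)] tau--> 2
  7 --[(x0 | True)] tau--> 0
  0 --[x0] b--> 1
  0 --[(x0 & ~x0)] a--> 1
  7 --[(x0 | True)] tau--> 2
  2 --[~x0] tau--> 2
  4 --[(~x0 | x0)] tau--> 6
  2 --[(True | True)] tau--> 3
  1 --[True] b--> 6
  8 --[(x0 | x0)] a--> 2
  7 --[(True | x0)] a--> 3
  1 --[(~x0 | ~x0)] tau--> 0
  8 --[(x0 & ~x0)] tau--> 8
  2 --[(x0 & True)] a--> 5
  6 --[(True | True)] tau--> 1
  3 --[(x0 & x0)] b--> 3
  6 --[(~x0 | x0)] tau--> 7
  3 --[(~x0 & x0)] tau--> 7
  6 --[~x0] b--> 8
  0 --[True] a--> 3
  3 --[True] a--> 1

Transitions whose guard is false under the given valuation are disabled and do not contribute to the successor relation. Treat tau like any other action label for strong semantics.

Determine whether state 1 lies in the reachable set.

Guard filter leaves 17 enabled edge(s).
Layer 0: {0}
Layer 1: {3}  total {0,3}
Layer 2: {1}  total {0,1,3}
Layer 3: {5,6}  total {0,1,3,5,6}
Layer 4: {7,8}  total {0,1,3,5,6,7,8}
Layer 5: {2}  total {0,1,2,3,5,6,7,8}
Reach set: {0,1,2,3,5,6,7,8}
Path to 1: a·a

Answer: REACHABLE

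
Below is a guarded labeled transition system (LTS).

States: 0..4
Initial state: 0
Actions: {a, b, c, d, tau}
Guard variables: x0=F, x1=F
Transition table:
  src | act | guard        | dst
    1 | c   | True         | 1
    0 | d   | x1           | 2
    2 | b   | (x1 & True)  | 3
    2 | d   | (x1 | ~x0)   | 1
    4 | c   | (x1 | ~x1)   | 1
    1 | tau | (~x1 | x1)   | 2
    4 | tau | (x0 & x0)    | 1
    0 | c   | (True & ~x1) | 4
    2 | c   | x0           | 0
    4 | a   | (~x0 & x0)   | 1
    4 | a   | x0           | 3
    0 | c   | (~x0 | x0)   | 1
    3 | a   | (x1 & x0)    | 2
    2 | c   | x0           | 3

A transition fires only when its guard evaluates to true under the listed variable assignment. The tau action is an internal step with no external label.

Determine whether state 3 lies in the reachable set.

Answer: UNREACHABLE

Working:
Guard filter leaves 6 enabled edge(s).
depth 0: {0}
depth 1: {1,4}  total {0,1,4}
depth 2: {2}  total {0,1,2,4}
Reachable = {0,1,2,4}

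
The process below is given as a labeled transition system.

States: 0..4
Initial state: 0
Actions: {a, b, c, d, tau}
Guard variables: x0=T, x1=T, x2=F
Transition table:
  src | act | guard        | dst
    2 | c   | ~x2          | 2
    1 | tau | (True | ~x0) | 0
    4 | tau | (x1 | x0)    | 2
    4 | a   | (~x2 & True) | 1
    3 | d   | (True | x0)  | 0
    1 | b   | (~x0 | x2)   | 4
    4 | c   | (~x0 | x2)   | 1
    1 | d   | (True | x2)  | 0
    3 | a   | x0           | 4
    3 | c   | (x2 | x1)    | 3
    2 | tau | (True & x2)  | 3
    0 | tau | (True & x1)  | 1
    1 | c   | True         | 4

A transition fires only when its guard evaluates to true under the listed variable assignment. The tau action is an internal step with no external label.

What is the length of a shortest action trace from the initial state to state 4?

Answer: 2

Analysis:
Layered search for 4:
  L0 = {0}
  L1 = {1}
  L2 = {4}
first hit 4 at d=2 via tau·c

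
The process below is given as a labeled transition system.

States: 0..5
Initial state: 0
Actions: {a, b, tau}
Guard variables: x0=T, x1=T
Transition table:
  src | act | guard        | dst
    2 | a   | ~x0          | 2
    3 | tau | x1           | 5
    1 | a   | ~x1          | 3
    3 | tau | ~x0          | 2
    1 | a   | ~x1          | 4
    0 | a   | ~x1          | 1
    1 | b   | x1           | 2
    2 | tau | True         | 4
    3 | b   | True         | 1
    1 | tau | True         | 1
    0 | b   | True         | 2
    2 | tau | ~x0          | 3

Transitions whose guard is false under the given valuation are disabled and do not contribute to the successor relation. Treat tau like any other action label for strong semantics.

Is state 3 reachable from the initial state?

Guard filter leaves 6 enabled edge(s).
L0 = {0}
L1 = {2}  cumulative {0,2}
L2 = {4}  cumulative {0,2,4}
Reachable = {0,2,4}

Answer: UNREACHABLE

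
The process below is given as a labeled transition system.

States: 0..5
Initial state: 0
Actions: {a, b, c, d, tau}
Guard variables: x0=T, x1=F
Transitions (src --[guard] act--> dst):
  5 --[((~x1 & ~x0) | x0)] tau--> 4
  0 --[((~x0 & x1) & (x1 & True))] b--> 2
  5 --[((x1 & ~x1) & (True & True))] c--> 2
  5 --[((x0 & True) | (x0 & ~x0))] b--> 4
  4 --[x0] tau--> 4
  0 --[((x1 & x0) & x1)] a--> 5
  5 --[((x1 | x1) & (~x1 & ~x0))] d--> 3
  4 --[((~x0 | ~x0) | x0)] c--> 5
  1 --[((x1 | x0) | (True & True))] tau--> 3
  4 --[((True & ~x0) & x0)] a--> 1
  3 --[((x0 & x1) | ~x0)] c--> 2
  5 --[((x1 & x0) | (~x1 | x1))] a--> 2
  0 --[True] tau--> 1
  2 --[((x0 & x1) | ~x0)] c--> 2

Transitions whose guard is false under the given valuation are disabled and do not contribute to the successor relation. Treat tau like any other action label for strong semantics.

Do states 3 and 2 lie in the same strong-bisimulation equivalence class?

Refine partition for ~:
  π0 = {{0,1,2,3,4,5}}
  π1 = {{0,1},{2,3},{4},{5}}
  π2 = {{0},{1},{2,3},{4},{5}}
Fixed point at round 3; 5 class(es).
[3]={2,3}  [2]={2,3}

Answer: BISIMILAR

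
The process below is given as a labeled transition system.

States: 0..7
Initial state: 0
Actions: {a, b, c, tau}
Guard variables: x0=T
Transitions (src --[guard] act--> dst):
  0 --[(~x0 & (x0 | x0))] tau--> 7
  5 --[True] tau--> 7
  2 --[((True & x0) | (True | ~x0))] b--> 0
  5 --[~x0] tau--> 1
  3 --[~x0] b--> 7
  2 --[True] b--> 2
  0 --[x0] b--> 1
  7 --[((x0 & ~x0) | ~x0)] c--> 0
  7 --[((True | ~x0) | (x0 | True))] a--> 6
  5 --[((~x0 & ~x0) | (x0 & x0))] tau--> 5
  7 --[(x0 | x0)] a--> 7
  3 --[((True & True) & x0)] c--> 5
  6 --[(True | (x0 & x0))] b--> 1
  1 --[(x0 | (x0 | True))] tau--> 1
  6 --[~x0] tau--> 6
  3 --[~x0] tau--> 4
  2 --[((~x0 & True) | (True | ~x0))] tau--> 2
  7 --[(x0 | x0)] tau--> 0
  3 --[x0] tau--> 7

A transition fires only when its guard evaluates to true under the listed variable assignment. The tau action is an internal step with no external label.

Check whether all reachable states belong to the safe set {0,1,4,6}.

Answer: INVARIANT HOLDS

Trace:
Safe = {0,1,4,6}
Reach set: {0,1}
  0: safe
  1: safe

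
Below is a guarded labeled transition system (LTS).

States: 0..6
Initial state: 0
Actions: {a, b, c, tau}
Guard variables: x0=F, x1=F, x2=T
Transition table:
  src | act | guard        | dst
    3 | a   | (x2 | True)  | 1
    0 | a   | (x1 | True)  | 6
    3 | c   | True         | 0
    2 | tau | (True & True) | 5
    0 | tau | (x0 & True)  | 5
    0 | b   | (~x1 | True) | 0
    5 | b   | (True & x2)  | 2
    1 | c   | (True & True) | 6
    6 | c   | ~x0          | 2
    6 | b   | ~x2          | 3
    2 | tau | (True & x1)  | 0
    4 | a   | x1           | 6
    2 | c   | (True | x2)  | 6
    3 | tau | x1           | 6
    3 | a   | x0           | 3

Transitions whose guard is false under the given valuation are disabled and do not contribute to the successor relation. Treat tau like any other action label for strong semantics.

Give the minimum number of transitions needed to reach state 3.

Answer: UNREACHABLE

Trace:
Breadth-first toward 3:
  L0 = {0}
  L1 = {6}
  L2 = {2}
  L3 = {5}
3 never appears.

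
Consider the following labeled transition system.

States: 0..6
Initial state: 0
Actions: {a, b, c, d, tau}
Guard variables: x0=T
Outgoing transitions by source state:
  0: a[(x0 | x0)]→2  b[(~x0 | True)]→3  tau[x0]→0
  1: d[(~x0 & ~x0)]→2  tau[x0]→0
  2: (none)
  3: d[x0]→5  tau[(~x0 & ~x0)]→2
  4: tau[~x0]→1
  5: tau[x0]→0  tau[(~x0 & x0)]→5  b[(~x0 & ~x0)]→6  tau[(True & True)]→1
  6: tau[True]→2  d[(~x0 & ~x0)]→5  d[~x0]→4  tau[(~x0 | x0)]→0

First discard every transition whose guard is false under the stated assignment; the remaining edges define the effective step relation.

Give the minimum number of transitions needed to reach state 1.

Answer: 3

Analysis:
Breadth-first toward 1:
  Layer 0: {0}
  Layer 1: {2,3}
  Layer 2: {5}
  Layer 3: {1}
1 enters at depth 3; path b·d·tau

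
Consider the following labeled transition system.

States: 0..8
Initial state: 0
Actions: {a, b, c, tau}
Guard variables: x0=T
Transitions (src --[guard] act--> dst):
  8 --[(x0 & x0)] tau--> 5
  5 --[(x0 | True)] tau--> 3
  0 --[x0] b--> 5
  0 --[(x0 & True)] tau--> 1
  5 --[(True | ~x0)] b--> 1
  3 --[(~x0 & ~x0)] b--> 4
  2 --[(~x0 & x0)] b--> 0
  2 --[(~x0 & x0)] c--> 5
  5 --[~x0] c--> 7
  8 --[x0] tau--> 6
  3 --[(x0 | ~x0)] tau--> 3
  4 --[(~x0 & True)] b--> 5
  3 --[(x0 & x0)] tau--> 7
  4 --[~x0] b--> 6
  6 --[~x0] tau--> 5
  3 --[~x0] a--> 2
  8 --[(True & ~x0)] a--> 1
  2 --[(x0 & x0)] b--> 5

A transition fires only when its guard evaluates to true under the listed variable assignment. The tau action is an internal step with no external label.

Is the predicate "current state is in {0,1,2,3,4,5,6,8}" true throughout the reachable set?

Answer: INVARIANT VIOLATED at state 7

Trace:
Safe = {0,1,2,3,4,5,6,8}
R = {0,1,3,5,7}
  0: safe
  1: safe
  3: safe
  5: safe
  7: VIOLATES
counterexample path to 7: b·tau·tau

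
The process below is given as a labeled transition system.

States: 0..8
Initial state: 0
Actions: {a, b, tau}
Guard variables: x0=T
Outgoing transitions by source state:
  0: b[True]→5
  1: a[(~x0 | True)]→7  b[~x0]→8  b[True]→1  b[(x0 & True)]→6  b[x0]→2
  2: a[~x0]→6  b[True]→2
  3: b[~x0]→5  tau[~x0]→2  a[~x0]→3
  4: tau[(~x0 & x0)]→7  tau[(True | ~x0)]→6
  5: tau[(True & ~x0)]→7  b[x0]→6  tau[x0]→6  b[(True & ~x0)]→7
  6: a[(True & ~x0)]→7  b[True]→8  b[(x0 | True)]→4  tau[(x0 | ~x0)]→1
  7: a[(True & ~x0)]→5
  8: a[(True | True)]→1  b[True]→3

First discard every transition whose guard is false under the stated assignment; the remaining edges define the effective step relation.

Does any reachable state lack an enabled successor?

Reach set: {0,1,2,3,4,5,6,7,8}
  0: b→5  [1 out]
  1: a→7  b→1  b→2  b→6  [4 out]
  2: b→2  [1 out]
  3: ∅  [deadlock]
  4: tau→6  [1 out]
  5: b→6  tau→6  [2 out]
  6: b→4  b→8  tau→1  [3 out]
  7: ∅  [deadlock]
  8: a→1  b→3  [2 out]
trace reaching 3: b·b·b·b

Answer: DEADLOCK at state 3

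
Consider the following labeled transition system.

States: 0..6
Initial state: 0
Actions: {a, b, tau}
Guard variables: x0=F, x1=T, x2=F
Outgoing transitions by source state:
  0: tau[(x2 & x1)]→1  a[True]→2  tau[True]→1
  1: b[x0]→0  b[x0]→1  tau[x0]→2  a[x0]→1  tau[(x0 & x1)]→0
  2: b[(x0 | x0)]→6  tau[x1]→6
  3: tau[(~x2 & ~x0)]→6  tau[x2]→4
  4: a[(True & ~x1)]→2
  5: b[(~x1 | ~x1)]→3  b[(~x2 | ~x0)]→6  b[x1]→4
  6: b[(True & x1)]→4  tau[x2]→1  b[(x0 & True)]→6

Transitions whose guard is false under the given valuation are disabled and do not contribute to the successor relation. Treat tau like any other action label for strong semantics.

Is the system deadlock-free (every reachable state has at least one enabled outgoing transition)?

Answer: DEADLOCK at state 1

Trace:
Reachable = {0,1,2,4,6}
  0: a→2  tau→1  [2 out]
  1: ∅  [no exit]
  2: tau→6  [1 out]
  4: ∅  [no exit]
  6: b→4  [1 out]
Path to 1: tau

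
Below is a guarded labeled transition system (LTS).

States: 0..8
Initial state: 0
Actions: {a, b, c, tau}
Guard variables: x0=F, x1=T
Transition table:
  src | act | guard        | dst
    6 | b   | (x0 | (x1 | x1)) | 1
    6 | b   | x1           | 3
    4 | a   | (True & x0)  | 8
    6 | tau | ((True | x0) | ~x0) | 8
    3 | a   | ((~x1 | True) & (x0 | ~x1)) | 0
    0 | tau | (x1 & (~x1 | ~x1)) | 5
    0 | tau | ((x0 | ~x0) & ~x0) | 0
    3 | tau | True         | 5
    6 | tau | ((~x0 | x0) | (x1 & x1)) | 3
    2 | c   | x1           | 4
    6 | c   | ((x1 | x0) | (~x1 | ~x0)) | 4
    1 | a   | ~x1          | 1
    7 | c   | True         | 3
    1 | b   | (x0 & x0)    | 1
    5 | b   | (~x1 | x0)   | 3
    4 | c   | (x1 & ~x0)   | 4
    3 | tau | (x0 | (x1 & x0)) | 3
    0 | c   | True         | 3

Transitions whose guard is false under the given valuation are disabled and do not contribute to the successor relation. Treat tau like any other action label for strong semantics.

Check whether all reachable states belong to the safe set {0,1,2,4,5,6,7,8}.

Answer: INVARIANT VIOLATED at state 3

Working:
Inv-set: {0,1,2,4,5,6,7,8}
R = {0,3,5}
  0: ✓
  3: ✗ unsafe
  5: ✓
reach 3 via c — violates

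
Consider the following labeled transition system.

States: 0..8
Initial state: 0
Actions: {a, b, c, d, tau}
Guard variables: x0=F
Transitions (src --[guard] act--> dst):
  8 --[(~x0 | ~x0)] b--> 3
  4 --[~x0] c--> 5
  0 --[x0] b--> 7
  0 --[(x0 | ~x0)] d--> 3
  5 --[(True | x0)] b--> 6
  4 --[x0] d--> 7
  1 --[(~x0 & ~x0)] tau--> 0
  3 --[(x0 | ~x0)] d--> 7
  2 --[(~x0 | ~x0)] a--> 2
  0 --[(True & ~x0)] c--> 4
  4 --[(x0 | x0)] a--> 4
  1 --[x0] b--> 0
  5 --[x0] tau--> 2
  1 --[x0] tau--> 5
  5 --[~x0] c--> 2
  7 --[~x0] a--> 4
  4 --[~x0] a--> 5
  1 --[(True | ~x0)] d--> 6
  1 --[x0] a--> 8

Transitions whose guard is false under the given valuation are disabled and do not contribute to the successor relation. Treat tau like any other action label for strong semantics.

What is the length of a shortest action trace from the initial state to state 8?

BFS to 8:
  L0 = {0}
  L1 = {3,4}
  L2 = {5,7}
  L3 = {2,6}
8 never appears.

Answer: UNREACHABLE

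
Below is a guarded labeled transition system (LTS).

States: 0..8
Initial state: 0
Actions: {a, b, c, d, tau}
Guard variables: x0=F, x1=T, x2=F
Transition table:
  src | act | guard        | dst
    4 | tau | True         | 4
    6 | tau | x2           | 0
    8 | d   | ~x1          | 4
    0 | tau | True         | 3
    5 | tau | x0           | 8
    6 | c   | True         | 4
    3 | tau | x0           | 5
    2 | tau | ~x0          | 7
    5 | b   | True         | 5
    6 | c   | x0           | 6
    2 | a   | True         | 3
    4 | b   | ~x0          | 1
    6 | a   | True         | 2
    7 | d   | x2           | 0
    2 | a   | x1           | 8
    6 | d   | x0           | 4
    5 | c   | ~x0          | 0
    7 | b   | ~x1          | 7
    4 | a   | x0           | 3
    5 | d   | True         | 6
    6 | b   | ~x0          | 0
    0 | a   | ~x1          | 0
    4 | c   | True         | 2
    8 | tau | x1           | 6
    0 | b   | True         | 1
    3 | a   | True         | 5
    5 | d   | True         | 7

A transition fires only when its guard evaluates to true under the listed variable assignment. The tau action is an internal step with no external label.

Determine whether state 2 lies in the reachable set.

Answer: REACHABLE

Analysis:
Guard filter leaves 17 enabled edge(s).
Layer 0: {0}
Layer 1: {1,3}  total {0,1,3}
Layer 2: {5}  total {0,1,3,5}
Layer 3: {6,7}  total {0,1,3,5,6,7}
Layer 4: {2,4}  total {0,1,2,3,4,5,6,7}
Layer 5: {8}  total {0,1,2,3,4,5,6,7,8}
Reach set: {0,1,2,3,4,5,6,7,8}
trace reaching 2: tau·a·d·a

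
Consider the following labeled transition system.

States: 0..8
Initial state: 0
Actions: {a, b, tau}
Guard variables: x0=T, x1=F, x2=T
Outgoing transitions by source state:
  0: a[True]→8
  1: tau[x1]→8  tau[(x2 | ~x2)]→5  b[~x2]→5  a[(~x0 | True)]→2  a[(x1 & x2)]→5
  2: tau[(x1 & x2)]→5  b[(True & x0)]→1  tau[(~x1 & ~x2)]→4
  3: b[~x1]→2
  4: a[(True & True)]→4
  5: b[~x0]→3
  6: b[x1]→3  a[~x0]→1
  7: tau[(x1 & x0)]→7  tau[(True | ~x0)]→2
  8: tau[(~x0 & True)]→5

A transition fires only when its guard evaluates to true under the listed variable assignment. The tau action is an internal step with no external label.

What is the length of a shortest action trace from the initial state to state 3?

Layered search for 3:
  Layer 0: {0}
  Layer 1: {8}
3 never appears.

Answer: UNREACHABLE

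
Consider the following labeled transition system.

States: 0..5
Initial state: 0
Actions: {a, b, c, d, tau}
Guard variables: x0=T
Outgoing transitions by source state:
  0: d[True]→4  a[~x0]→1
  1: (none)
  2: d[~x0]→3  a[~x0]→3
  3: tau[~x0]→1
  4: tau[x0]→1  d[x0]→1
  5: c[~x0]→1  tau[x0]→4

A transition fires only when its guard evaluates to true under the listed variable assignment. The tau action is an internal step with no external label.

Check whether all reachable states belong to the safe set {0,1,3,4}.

Inv-set: {0,1,3,4}
R = {0,1,4}
  0: ok
  1: ok
  4: ok

Answer: INVARIANT HOLDS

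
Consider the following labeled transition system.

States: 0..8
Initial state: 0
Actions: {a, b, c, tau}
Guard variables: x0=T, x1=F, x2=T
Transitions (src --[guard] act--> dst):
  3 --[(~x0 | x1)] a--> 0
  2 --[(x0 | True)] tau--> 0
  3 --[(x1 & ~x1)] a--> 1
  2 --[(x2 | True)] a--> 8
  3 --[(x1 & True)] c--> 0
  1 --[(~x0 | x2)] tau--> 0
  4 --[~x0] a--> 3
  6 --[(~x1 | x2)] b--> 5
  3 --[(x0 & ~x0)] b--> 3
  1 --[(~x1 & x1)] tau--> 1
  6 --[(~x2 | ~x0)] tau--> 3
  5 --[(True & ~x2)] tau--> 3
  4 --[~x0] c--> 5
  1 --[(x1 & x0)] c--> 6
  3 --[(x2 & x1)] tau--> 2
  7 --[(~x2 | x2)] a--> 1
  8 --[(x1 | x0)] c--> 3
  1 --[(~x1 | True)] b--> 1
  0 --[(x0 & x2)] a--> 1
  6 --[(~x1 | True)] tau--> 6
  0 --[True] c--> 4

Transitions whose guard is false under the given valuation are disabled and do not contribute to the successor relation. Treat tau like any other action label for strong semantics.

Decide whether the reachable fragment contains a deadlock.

Reach set: {0,1,4}
  0: a→1  c→4  [2 out]
  1: b→1  tau→0  [2 out]
  4: ∅  [STUCK]
Path to 4: c

Answer: DEADLOCK at state 4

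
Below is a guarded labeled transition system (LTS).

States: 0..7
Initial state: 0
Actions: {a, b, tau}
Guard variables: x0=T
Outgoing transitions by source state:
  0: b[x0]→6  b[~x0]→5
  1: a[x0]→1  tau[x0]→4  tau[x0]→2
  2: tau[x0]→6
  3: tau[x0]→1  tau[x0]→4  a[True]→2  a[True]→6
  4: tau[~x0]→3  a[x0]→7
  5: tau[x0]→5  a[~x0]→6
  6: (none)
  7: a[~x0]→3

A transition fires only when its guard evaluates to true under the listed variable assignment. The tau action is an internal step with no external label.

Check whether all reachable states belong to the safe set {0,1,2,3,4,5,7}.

Safe = {0,1,2,3,4,5,7}
Reachable = {0,6}
  0: safe
  6: VIOLATES
witness against invariant: b → 6

Answer: INVARIANT VIOLATED at state 6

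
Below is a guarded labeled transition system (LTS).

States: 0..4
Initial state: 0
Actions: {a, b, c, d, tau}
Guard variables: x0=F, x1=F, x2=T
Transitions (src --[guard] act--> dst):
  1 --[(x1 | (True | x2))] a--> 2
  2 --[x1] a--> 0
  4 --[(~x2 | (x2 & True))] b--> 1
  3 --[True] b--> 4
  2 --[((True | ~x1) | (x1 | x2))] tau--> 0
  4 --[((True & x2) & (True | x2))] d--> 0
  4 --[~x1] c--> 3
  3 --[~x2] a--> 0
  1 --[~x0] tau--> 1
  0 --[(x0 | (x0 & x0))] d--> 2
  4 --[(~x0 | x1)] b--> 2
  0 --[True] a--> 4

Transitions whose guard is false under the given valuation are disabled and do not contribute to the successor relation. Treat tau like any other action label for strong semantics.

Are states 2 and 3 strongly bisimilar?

Refine partition for ~:
  round 0: {{0,1,2,3,4}}
  round 1: {{0},{1},{2},{3},{4}}
stable after 2 split(s): 5 block(s)
2∈{2}, 3∈{3}

Answer: NOT BISIMILAR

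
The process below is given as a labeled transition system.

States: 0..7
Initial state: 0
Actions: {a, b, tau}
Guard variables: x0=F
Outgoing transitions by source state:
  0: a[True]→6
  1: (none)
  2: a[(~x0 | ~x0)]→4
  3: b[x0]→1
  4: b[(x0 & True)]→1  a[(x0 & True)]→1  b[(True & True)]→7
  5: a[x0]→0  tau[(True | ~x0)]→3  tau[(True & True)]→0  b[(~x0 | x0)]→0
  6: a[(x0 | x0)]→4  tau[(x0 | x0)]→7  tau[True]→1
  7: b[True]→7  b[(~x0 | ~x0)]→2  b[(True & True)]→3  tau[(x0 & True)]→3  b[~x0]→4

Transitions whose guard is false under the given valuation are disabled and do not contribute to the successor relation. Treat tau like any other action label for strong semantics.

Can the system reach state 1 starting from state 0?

11 transition(s) survive guard evaluation.
Layer 0: {0}
Layer 1: {6}  cumulative {0,6}
Layer 2: {1}  cumulative {0,1,6}
R = {0,1,6}
Path to 1: a·tau

Answer: REACHABLE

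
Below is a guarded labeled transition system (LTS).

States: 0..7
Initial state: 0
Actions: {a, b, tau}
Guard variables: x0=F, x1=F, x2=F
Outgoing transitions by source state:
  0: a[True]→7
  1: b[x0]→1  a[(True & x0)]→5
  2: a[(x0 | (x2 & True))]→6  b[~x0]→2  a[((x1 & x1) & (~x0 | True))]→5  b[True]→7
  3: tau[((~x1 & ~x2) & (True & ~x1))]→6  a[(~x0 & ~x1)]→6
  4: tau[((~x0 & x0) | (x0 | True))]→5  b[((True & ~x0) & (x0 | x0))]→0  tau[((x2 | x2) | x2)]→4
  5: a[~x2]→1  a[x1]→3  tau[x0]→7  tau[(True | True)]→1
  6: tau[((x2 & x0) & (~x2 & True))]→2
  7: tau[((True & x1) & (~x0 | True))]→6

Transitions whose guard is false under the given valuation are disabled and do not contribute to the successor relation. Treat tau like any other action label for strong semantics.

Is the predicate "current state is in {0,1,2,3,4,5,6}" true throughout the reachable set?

Inv-set: {0,1,2,3,4,5,6}
Reachable = {0,7}
  0: safe
  7: VIOLATES
reach 7 via a — violates

Answer: INVARIANT VIOLATED at state 7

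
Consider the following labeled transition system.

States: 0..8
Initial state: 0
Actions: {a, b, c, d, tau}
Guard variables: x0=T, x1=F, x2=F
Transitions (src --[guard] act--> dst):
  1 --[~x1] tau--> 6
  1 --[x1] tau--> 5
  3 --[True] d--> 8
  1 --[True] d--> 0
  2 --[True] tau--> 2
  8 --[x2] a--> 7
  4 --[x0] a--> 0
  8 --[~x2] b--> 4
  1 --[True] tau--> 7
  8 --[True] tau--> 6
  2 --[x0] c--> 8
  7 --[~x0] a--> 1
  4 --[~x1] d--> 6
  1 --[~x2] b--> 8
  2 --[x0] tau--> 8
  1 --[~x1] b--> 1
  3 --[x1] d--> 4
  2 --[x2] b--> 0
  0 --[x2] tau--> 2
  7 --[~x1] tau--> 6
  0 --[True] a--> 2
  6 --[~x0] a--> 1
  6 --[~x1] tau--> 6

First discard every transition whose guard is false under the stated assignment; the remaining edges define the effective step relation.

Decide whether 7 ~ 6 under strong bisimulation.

Answer: BISIMILAR

Analysis:
Refine partition for ~:
  π0 = {{0,1,2,3,4,5,6,7,8}}
  π1 = {{0},{1},{2},{3},{4},{5},{6,7},{8}}
Fixed point at round 2; 8 class(es).
7∈{6,7}, 6∈{6,7}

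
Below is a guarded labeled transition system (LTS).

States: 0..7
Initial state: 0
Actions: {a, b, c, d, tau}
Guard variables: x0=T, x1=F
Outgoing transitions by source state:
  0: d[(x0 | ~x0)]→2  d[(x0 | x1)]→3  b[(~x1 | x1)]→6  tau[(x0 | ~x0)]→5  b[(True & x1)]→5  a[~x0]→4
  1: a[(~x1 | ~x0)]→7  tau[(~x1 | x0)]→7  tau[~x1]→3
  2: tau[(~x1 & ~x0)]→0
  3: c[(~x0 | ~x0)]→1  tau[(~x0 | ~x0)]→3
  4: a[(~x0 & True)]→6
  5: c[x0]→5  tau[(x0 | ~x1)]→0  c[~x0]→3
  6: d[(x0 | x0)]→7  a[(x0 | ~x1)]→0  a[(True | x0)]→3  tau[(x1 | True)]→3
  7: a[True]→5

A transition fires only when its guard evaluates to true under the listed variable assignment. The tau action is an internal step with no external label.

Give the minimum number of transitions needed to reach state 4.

Answer: UNREACHABLE

Working:
Layered search for 4:
  Layer 0: {0}
  Layer 1: {2,3,5,6}
  Layer 2: {7}
4 never appears.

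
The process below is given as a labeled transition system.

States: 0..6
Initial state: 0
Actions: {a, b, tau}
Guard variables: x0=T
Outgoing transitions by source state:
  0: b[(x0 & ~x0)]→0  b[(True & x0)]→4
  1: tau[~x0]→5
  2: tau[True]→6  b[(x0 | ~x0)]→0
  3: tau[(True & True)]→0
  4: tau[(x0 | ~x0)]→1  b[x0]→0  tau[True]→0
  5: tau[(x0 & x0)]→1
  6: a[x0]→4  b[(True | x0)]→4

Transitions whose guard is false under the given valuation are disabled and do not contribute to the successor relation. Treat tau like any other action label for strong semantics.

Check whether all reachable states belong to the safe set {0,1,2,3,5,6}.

Safe = {0,1,2,3,5,6}
Reachable = {0,1,4}
  0: safe
  1: safe
  4: outside
reach 4 via b — violates

Answer: INVARIANT VIOLATED at state 4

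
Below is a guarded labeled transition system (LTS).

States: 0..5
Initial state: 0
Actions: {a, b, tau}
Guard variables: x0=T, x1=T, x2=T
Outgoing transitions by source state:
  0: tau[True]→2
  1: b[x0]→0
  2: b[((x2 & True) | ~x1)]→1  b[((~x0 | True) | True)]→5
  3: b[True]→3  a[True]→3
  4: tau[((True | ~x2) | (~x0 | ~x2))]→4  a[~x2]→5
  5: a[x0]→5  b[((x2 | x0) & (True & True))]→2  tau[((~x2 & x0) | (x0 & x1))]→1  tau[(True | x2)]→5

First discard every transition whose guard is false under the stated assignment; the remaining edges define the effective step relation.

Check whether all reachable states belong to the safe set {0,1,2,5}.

Inv-set: {0,1,2,5}
R = {0,1,2,5}
  0: ✓
  1: ✓
  2: ✓
  5: ✓

Answer: INVARIANT HOLDS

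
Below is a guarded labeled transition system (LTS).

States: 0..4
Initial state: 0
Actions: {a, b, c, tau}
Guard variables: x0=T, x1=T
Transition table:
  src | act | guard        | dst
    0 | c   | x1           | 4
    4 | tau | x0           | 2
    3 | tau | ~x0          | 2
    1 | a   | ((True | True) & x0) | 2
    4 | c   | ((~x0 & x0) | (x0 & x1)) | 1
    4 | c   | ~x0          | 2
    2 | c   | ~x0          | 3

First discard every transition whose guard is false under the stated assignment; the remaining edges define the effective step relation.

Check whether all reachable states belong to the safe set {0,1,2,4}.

Answer: INVARIANT HOLDS

Trace:
Allowed set {0,1,2,4}
R = {0,1,2,4}
  0: ok
  1: ok
  2: ok
  4: ok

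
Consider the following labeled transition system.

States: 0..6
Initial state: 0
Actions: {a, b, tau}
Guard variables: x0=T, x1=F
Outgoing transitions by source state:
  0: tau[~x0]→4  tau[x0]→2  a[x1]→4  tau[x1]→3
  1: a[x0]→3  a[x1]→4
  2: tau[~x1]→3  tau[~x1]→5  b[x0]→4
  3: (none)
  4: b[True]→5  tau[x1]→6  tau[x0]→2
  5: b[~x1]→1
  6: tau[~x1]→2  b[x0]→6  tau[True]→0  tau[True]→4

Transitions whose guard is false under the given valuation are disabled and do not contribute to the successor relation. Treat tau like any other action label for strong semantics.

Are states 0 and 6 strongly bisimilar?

Answer: NOT BISIMILAR

Trace:
Compute ~ classes (split until stable):
  round 0: {{0,1,2,3,4,5,6}}
  round 1: {{0},{1},{2,4,6},{3},{5}}
  round 2: {{0},{1},{2},{3},{4},{5},{6}}
stable after 3 split(s): 7 block(s)
class of 0: {0}; class of 6: {6}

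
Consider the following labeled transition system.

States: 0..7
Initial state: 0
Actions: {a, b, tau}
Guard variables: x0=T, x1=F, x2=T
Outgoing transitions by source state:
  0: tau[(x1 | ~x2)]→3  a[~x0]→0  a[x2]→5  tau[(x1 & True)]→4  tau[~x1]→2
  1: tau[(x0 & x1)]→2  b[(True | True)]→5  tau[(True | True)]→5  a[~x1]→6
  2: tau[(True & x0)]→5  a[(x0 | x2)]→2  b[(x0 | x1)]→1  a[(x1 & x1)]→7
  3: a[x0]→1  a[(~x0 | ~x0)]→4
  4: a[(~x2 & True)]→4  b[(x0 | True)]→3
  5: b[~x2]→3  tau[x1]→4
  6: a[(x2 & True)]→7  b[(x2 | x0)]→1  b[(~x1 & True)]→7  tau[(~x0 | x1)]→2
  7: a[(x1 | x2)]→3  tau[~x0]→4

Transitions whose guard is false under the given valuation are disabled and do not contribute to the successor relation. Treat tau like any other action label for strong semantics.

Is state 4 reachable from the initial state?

Answer: UNREACHABLE

Trace:
Guard filter leaves 14 enabled edge(s).
L0 = {0}
L1 = {2,5}  cumulative {0,2,5}
L2 = {1}  cumulative {0,1,2,5}
L3 = {6}  cumulative {0,1,2,5,6}
L4 = {7}  cumulative {0,1,2,5,6,7}
L5 = {3}  cumulative {0,1,2,3,5,6,7}
Reach set: {0,1,2,3,5,6,7}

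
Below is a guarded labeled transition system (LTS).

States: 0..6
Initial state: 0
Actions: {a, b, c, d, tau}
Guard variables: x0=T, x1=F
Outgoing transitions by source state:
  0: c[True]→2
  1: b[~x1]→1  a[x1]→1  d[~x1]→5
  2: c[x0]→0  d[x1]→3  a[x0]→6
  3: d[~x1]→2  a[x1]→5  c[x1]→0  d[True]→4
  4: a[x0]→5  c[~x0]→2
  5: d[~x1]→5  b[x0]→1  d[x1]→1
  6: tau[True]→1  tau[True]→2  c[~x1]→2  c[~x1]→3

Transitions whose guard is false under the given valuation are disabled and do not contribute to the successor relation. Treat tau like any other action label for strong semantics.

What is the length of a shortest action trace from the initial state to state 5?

Breadth-first toward 5:
  Layer 0: {0}
  Layer 1: {2}
  Layer 2: {6}
  Layer 3: {1,3}
  Layer 4: {4,5}
depth(5)=4, e.g. c·a·tau·d

Answer: 4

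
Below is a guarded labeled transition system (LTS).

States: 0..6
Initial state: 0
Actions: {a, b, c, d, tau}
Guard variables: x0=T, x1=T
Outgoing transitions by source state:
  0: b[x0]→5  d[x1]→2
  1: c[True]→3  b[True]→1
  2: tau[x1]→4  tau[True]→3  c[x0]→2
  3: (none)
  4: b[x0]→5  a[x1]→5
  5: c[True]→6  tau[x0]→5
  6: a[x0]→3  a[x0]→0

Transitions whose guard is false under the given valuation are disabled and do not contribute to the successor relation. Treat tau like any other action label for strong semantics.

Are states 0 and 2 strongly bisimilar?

Answer: NOT BISIMILAR

Working:
Bisimulation quotient by refinement:
  round 0: {{0,1,2,3,4,5,6}}
  round 1: {{0},{1},{2,5},{3},{4},{6}}
  round 2: {{0},{1},{2},{3},{4},{5},{6}}
7 equivalence class(es) (converged in 3)
class of 0: {0}; class of 2: {2}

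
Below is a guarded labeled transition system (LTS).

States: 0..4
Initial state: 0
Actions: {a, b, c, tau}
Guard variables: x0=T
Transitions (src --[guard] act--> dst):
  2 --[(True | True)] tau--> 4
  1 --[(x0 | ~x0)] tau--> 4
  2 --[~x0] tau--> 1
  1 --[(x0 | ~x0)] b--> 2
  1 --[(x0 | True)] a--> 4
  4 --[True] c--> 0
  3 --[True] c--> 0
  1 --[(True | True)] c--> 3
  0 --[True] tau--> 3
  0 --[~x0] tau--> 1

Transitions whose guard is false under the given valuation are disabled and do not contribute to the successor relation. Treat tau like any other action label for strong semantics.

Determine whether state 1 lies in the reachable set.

Answer: UNREACHABLE

Trace:
Guard filter leaves 8 enabled edge(s).
L0 = {0}
L1 = {3}  cumulative {0,3}
Reach set: {0,3}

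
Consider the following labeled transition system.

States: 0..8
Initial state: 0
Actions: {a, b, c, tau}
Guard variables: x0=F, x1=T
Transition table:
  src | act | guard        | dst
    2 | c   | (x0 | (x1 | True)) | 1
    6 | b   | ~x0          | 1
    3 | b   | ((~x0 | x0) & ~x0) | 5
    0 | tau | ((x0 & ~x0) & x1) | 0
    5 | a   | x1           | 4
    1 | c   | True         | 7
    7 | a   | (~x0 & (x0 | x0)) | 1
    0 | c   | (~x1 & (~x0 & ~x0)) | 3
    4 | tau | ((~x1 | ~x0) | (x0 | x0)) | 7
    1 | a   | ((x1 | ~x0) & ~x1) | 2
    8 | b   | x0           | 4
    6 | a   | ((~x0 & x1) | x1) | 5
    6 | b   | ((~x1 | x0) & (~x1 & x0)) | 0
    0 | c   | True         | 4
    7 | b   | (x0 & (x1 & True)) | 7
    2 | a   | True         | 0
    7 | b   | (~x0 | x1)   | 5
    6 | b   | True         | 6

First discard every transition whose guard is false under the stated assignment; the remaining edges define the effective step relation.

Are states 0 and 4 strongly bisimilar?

Refine partition for ~:
  round 0: {{0,1,2,3,4,5,6,7,8}}
  round 1: {{0,1},{2},{3,7},{4},{5},{6},{8}}
  round 2: {{0},{1},{2},{3,7},{4},{5},{6},{8}}
8 equivalence class(es) (converged in 3)
class of 0: {0}; class of 4: {4}

Answer: NOT BISIMILAR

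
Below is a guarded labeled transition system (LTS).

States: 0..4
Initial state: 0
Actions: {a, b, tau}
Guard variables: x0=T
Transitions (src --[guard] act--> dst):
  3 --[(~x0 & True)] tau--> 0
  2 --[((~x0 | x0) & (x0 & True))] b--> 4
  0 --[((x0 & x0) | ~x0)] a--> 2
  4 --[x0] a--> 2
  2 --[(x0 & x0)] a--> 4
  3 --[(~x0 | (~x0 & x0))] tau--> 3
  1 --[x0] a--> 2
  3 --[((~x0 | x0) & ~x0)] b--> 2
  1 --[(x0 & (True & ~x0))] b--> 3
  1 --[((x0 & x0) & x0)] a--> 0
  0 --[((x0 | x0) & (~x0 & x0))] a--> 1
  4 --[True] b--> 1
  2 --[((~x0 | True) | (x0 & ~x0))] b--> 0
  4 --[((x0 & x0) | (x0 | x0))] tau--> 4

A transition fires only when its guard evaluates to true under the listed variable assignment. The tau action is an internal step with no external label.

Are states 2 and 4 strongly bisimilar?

Refine partition for ~:
  π0 = {{0,1,2,3,4}}
  π1 = {{0,1},{2},{3},{4}}
  π2 = {{0},{1},{2},{3},{4}}
5 equivalence class(es) (converged in 3)
2∈{2}, 4∈{4}

Answer: NOT BISIMILAR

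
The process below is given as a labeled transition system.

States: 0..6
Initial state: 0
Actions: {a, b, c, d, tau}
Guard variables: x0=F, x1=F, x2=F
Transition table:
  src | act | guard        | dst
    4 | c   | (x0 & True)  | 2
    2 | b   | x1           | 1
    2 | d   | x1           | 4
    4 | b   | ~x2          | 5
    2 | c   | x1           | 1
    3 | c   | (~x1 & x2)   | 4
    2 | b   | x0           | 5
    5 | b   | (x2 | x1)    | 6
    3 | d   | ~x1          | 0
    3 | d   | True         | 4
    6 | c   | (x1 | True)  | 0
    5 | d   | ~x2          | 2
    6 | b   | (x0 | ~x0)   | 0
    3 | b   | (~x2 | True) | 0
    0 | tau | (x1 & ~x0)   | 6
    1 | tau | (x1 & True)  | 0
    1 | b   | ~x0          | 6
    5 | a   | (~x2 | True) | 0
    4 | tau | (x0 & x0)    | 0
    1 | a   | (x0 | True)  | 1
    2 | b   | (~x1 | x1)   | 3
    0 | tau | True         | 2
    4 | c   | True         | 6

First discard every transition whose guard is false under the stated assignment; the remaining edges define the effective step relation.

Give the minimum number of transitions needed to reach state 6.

Answer: 4

Analysis:
Layered search for 6:
  Layer 0: {0}
  Layer 1: {2}
  Layer 2: {3}
  Layer 3: {4}
  Layer 4: {5,6}
first hit 6 at d=4 via tau·b·d·c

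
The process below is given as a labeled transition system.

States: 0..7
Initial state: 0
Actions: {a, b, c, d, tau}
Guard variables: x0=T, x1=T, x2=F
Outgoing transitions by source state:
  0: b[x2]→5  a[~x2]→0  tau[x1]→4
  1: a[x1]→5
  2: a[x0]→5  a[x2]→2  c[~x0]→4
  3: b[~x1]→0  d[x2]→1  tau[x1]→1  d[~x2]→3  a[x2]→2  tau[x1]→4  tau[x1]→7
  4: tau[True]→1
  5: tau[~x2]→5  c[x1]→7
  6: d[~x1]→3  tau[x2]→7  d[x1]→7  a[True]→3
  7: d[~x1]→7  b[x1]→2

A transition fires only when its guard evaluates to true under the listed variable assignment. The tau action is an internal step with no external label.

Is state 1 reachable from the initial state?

Answer: REACHABLE

Working:
Guard filter leaves 14 enabled edge(s).
L0 = {0}
L1 = {4}  cumulative {0,4}
L2 = {1}  cumulative {0,1,4}
L3 = {5}  cumulative {0,1,4,5}
L4 = {7}  cumulative {0,1,4,5,7}
L5 = {2}  cumulative {0,1,2,4,5,7}
R = {0,1,2,4,5,7}
trace reaching 1: tau·tau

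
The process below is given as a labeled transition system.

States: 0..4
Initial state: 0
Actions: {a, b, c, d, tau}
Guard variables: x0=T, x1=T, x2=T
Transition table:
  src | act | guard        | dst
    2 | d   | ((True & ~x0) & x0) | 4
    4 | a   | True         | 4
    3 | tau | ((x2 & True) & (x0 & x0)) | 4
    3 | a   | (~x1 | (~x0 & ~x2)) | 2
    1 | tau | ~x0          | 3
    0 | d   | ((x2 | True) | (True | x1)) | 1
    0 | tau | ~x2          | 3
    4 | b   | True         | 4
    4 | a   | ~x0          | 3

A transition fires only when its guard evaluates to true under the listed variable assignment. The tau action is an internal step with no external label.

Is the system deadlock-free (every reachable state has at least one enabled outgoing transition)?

Answer: DEADLOCK at state 1

Trace:
Reach set: {0,1}
  0: d→1  [1 exit(s)]
  1: ∅  [no exit]
trace reaching 1: d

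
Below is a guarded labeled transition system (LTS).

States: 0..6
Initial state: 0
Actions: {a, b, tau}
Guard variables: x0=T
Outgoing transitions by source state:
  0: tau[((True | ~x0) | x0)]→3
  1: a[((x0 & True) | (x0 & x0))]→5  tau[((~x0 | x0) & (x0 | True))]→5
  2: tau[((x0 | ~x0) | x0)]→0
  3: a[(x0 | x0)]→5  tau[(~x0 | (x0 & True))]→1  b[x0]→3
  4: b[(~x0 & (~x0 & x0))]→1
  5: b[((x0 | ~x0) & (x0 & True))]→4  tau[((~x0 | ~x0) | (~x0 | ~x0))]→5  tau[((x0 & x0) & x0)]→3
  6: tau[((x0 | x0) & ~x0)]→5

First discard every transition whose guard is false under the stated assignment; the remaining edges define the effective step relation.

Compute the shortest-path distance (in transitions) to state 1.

BFS to 1:
  depth 0: {0}
  depth 1: {3}
  depth 2: {1,5}
1 enters at depth 2; path tau·tau

Answer: 2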